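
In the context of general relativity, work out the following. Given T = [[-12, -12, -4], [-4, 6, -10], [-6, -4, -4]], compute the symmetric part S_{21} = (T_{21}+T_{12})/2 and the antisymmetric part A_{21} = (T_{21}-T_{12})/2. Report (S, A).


T_{21} = -4
T_{12} = -12
S_{21} = (-4 + -12)/2 = -16/2 = -8
A_{21} = (-4 - -12)/2 = 8/2 = 4
Check: S + A = -8 + 4 = -4 = T_{21}.

(-8, 4)


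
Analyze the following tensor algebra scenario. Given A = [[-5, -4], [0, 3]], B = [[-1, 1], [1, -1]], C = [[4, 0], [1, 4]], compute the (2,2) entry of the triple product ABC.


(ABC)_{22} = sum_m (AB)_{2m} C_{m2}. First compute row 2 of AB.
(AB)_{21} = 0*-1 + 3*1 = 3
(AB)_{22} = 0*1 + 3*-1 = -3
Now contract with column 2 of C:
(AB)_{21} * C_{12} = 3 * 0 = 0
(AB)_{22} * C_{22} = -3 * 4 = -12
(ABC)_{22} = 0 + -12 = -12

-12


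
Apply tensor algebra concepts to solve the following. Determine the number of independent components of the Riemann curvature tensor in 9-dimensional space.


The Riemann tensor in d dimensions has d^2(d^2 - 1)/12 independent components.
d = 9, so d^2 = 81
d^2 - 1 = 80
d^2(d^2 - 1) = 81 * 80 = 6480
Divide by 12: 6480 / 12 = 540

540


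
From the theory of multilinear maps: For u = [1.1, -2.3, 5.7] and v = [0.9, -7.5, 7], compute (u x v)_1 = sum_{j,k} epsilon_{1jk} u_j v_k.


(u x v)_1 = sum_{j,k} epsilon_{1jk} u_j v_k. Only permutations of (1,2,3) contribute; the two non-zero terms are:
eps_{123} u_2 v_3 = 1 * -2.3 * 7 = -16.1
eps_{132} u_3 v_2 = -1 * 5.7 * -7.5 = 42.75
(u x v)_1 = 26.65

26.65


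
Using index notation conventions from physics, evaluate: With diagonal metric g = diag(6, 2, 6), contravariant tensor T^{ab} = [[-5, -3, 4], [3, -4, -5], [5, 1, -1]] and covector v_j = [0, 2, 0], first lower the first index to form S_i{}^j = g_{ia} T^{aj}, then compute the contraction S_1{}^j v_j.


Step 1: lower the first index. For a diagonal metric, g_{ia} T^{aj} = g_{ii} T^{ij} (no sum on i).
g_{11} = 6
S_1{}^1 = 6 * T^{11} = 6 * -5 = -30
S_1{}^2 = 6 * T^{12} = 6 * -3 = -18
S_1{}^3 = 6 * T^{13} = 6 * 4 = 24
Step 2: contract S_1{}^j with v_j.
S_1{}^1 * v_1 = -30 * 0 = 0
S_1{}^2 * v_2 = -18 * 2 = -36
S_1{}^3 * v_3 = 24 * 0 = 0
Result = 0 + -36 + 0 = -36

-36


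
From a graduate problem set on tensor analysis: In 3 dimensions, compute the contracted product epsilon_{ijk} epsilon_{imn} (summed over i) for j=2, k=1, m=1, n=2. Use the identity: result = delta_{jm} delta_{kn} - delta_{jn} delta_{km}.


Using the identity: epsilon_{ijk} epsilon_{imn} = delta_{jm} delta_{kn} - delta_{jn} delta_{km}.
delta_{21} = 0
delta_{12} = 0
delta_{22} = 1
delta_{11} = 1
Result = 0 * 0 - 1 * 1 = 0 - 1 = -1

-1


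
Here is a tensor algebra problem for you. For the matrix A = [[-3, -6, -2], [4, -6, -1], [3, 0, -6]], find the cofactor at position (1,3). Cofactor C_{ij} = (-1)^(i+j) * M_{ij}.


To find cofactor C_{13}, delete row 1 and column 3.
The resulting 2x2 submatrix is: [[4, -6], [3, 0]]
Minor M_{13} = 4*0 - -6*3
  = 0 - -18 = 18
Sign = (-1)^(1+3) = (-1)^4 = 1
Cofactor C_{13} = 1 * 18 = 18

18


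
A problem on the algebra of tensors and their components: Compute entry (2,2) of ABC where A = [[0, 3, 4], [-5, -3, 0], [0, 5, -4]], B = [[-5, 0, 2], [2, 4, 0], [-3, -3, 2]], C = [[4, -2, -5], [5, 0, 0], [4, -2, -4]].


(ABC)_{22} = sum_m (AB)_{2m} C_{m2}. First compute row 2 of AB.
(AB)_{21} = -5*-5 + -3*2 + 0*-3 = 19
(AB)_{22} = -5*0 + -3*4 + 0*-3 = -12
(AB)_{23} = -5*2 + -3*0 + 0*2 = -10
Now contract with column 2 of C:
(AB)_{21} * C_{12} = 19 * -2 = -38
(AB)_{22} * C_{22} = -12 * 0 = 0
(AB)_{23} * C_{32} = -10 * -2 = 20
(ABC)_{22} = -38 + 0 + 20 = -18

-18


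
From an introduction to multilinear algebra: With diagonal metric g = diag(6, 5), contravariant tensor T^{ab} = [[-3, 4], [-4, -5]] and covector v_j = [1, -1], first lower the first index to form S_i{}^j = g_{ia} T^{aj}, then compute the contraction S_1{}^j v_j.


Step 1: lower the first index. For a diagonal metric, g_{ia} T^{aj} = g_{ii} T^{ij} (no sum on i).
g_{11} = 6
S_1{}^1 = 6 * T^{11} = 6 * -3 = -18
S_1{}^2 = 6 * T^{12} = 6 * 4 = 24
Step 2: contract S_1{}^j with v_j.
S_1{}^1 * v_1 = -18 * 1 = -18
S_1{}^2 * v_2 = 24 * -1 = -24
Result = -18 + -24 = -42

-42


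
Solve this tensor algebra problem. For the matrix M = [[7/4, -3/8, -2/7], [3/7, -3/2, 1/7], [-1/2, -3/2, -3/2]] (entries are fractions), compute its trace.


The trace is the sum of diagonal entries.
Diagonal: M[1,1] = 7/4, M[2,2] = -3/2, M[3,3] = -3/2
Tr(M) = 7/4 + -3/2 + -3/2
Computing step by step:
After adding M[1,1]: 7/4
After adding M[2,2]: 1/4
After adding M[3,3]: -5/4
Tr(M) = -5/4

-5/4


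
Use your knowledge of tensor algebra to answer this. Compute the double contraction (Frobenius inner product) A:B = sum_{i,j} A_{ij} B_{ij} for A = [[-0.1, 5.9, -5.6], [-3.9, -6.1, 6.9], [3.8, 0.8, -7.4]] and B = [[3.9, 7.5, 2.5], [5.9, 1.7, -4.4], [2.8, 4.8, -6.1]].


A:B = sum over all i,j of A_{ij} * B_{ij}.
Row 1: -0.1*3.9=-0.39, 5.9*7.5=44.25, -5.6*2.5=-14 => row sum = 29.86
Row 2: -3.9*5.9=-23.01, -6.1*1.7=-10.37, 6.9*-4.4=-30.36 => row sum = -63.74
Row 3: 3.8*2.8=10.64, 0.8*4.8=3.84, -7.4*-6.1=45.14 => row sum = 59.62
Total = 29.86 + -63.74 + 59.62 = 25.74

25.74


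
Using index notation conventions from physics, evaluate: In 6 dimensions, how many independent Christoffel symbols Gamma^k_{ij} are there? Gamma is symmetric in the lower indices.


Christoffel symbols Gamma^k_{ij} are symmetric in i,j, so there are d * d(d+1)/2 independent symbols.
d = 6
d(d+1)/2 = 6 * 7 / 2 = 21
Total = 6 * 21 = 126

126


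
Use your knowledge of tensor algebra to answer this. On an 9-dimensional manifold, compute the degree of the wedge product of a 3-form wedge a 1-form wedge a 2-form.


The degree of a wedge product is the sum of the degrees of the individual forms.
Degrees: 3, 1, 2
Total degree = 3 + 1 + 2 = 6

6


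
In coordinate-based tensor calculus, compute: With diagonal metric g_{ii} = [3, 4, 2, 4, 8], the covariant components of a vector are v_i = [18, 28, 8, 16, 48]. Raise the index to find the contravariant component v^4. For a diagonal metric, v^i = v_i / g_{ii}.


To raise an index with a diagonal metric: v^i = v_i / g_{ii}.
For index 4: v_4 = 16, g_{44} = 4
v^4 = 16 / 4 = 4

4


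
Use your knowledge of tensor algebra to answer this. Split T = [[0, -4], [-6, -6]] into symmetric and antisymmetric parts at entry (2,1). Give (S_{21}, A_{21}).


T_{21} = -6
T_{12} = -4
S_{21} = (-6 + -4)/2 = -10/2 = -5
A_{21} = (-6 - -4)/2 = -2/2 = -1
Check: S + A = -5 + -1 = -6 = T_{21}.

(-5, -1)


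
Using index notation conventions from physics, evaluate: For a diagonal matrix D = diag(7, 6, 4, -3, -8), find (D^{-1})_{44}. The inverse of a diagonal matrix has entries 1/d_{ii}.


For a diagonal matrix, the inverse has entries (D^{-1})_{ii} = 1/d_{ii}.
The diagonal entries are: d_{11} = 7, d_{22} = 6, d_{33} = 4, d_{44} = -3, d_{55} = -8
We need (D^{-1})_{44} = 1/d_{44} = 1/-3 = -1/3

-1/3


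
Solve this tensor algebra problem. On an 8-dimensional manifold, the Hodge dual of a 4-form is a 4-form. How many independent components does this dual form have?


The Hodge dual of a p-form on an n-dimensional manifold is an (n-p)-form.
n = 8, p = 4, so dual degree = 8 - 4 = 4
The number of components is C(n, n-p) = C(8, 4) = 70

70


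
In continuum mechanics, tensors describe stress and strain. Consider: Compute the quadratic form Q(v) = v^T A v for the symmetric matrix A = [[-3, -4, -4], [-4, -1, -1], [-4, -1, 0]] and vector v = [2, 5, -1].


First compute Av:
(Av)_1 = -3*2 + -4*5 + -4*-1 = -22
(Av)_2 = -4*2 + -1*5 + -1*-1 = -12
(Av)_3 = -4*2 + -1*5 + 0*-1 = -13
Av = [-22, -12, -13]
Then v^T (Av) = 2*-22 + 5*-12 + -1*-13
= -44 + -60 + 13 = -91

-91


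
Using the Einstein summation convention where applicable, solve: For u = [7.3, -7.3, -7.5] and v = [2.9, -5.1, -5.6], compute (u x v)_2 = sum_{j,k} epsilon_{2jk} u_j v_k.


(u x v)_2 = sum_{j,k} epsilon_{2jk} u_j v_k. Only permutations of (1,2,3) contribute; the two non-zero terms are:
eps_{213} u_1 v_3 = -1 * 7.3 * -5.6 = 40.88
eps_{231} u_3 v_1 = 1 * -7.5 * 2.9 = -21.75
(u x v)_2 = 19.13

19.13


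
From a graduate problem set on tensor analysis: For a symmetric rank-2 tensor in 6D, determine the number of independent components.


A symmetric rank-2 tensor in d dimensions has d(d+1)/2 independent components.
d = 6
d(d+1)/2 = 6 * 7 / 2 = 42 / 2 = 21

21


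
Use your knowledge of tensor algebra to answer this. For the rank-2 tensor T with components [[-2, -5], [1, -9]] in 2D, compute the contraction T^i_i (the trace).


The contraction (trace) of a rank-2 tensor is the sum of its diagonal elements.
Diagonal entries: A[1,1] = -2, A[2,2] = -9
Tr(A) = -2 + -9 = -11

-11


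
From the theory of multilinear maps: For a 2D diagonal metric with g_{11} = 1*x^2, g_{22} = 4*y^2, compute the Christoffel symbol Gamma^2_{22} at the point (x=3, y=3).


For a diagonal metric, Gamma^k_{ij} = (1/2) g^{kk} (dg_{ik}/dx_j + dg_{jk}/dx_i - dg_{ij}/dx_k).
The metric is diagonal, so g_{ab} = 0 for a != b.
At the given point: g_{11} = 9, g_{22} = 36
g^{22} = 1/36
dg_{22}/dx_2 = dg_{22}/dx_2 = 24
dg_{22}/dx_2 = dg_{22}/dx_2 = 24
dg_{22}/dx_2 = dg_{22}/dx_2 = 24
Numerator = 24 + 24 - 24 = 24
Gamma^2_{22} = 24 / (2 * 36) = 1/3

1/3


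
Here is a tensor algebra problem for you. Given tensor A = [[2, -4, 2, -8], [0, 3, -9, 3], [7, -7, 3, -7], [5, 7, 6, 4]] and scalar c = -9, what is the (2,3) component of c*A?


Scalar multiplication: (cA)_{ij} = c * A_{ij}.
c = -9
A_{23} = -9
(cA)_{23} = -9 * -9 = 81

81


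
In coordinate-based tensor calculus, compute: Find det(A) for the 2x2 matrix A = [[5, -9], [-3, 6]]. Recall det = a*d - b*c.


For a 2x2 matrix [[a, b], [c, d]], det = a*d - b*c.
a = 5, b = -9, c = -3, d = 6
a*d = 5 * 6 = 30
b*c = -9 * -3 = 27
det = 30 - 27 = 3

3


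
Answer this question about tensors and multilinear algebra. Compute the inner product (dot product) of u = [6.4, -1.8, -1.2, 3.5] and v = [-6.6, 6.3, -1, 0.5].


The inner product u . v = sum of u_i * v_i.
Term-by-term: 6.4 * -6.6, -1.8 * 6.3, -1.2 * -1, 3.5 * 0.5
Products: -42.24, -11.34, 1.2, 1.75
Sum = -42.24 + -11.34 + 1.2 + 1.75 = -50.63

-50.63


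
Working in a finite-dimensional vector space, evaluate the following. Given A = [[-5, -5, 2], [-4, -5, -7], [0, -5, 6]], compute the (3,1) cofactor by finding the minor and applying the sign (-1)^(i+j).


To find cofactor C_{31}, delete row 3 and column 1.
The resulting 2x2 submatrix is: [[-5, 2], [-5, -7]]
Minor M_{31} = -5*-7 - 2*-5
  = 35 - -10 = 45
Sign = (-1)^(3+1) = (-1)^4 = 1
Cofactor C_{31} = 1 * 45 = 45

45


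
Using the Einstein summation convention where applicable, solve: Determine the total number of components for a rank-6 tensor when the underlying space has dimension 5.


The number of components of a rank-r tensor in d dimensions is d^r.
Here d = 5 and r = 6.
5^6 = 15625

15625


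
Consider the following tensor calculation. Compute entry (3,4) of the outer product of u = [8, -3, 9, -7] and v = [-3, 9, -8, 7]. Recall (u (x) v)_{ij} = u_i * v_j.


The outer product entry T_{ij} = u_i * v_j.
We need i=3, j=4.
u_3 = 9, v_4 = 7
T_{3,4} = 9 * 7 = 63

63


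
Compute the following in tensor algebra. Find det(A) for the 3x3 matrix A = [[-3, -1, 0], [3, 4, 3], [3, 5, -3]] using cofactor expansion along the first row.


Expanding along the first row, det(A) = a11*M_11 - a12*M_12 + a13*M_13, where M_1j is the (1,j) minor.
Minor M_11 = 4*-3 - 3*5 = -27
Minor M_12 = 3*-3 - 3*3 = -18
Minor M_13 = 3*5 - 4*3 = 3
det = -3*(-27) - -1*(-18) + 0*(3)
    = 81 - 18 + 0
    = 63

63


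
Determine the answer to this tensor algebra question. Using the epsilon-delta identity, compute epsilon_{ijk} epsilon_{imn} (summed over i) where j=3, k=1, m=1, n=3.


Using the identity: epsilon_{ijk} epsilon_{imn} = delta_{jm} delta_{kn} - delta_{jn} delta_{km}.
delta_{31} = 0
delta_{13} = 0
delta_{33} = 1
delta_{11} = 1
Result = 0 * 0 - 1 * 1 = 0 - 1 = -1

-1


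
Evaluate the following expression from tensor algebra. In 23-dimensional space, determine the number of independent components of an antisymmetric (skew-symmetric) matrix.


An antisymmetric rank-2 tensor satisfies A_{ij} = -A_{ji}, so diagonal entries are zero.
The independent components are the upper-triangular entries: C(n, 2) = n(n-1)/2.
n = 23
C(23, 2) = 23 * 22 / 2 = 506 / 2 = 253

253


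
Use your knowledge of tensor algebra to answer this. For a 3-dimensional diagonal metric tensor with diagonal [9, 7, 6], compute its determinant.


For a diagonal metric, the determinant is the product of diagonal entries.
Diagonal entries: 9, 7, 6
det(g) = 9 * 7 * 6 = 378

378


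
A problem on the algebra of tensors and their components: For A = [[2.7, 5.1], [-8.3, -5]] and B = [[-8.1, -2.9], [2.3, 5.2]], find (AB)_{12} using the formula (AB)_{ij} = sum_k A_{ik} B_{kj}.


(AB)_{ij} = sum_k A_{ik} B_{kj}.
For i=1, j=2:
A_{11} * B_{12} = 2.7 * -2.9 = -7.83
A_{12} * B_{22} = 5.1 * 5.2 = 26.52
Sum = -7.83 + 26.52 = 18.69

18.69


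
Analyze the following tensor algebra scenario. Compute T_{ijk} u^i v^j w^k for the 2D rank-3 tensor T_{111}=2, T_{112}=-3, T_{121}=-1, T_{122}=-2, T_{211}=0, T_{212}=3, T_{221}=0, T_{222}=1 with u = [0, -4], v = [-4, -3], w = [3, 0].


S = sum over i,j,k of T_{ijk} u_i v_j w_k. Expanding all 8 terms:
T_{111}*u_1*v_1*w_1 = 2*0*-4*3 = 0  (running total: 0)
T_{112}*u_1*v_1*w_2 = -3*0*-4*0 = 0  (running total: 0)
T_{121}*u_1*v_2*w_1 = -1*0*-3*3 = 0  (running total: 0)
T_{122}*u_1*v_2*w_2 = -2*0*-3*0 = 0  (running total: 0)
T_{211}*u_2*v_1*w_1 = 0*-4*-4*3 = 0  (running total: 0)
T_{212}*u_2*v_1*w_2 = 3*-4*-4*0 = 0  (running total: 0)
T_{221}*u_2*v_2*w_1 = 0*-4*-3*3 = 0  (running total: 0)
T_{222}*u_2*v_2*w_2 = 1*-4*-3*0 = 0  (running total: 0)
S = 0

0


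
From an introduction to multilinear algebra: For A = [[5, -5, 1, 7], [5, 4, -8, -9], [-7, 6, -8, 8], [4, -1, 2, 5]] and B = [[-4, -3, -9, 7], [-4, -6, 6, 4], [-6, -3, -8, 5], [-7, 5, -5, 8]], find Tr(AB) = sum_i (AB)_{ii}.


Tr(AB) = sum_i (AB)_{ii} where (AB)_{ii} = sum_k A_{ik} B_{ki}.
(AB)_{11} = 5*-4 + -5*-4 + 1*-6 + 7*-7 = -55
(AB)_{22} = 5*-3 + 4*-6 + -8*-3 + -9*5 = -60
(AB)_{33} = -7*-9 + 6*6 + -8*-8 + 8*-5 = 123
(AB)_{44} = 4*7 + -1*4 + 2*5 + 5*8 = 74
Tr(AB) = -55 + -60 + 123 + 74 = 82

82


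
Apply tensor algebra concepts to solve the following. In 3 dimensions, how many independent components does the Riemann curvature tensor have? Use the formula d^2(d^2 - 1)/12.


The Riemann tensor in d dimensions has d^2(d^2 - 1)/12 independent components.
d = 3, so d^2 = 9
d^2 - 1 = 8
d^2(d^2 - 1) = 9 * 8 = 72
Divide by 12: 72 / 12 = 6

6


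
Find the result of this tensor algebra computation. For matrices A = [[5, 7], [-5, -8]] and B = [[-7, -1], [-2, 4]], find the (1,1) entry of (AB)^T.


(AB)^T_{ij} = (AB)_{ji} = sum_k A_{jk} B_{ki}.
For i=1, j=1 we need (AB)_{11}:
A_{11} * B_{11} = 5 * -7 = -35
A_{12} * B_{21} = 7 * -2 = -14
Sum = -35 + -14 = -49

-49


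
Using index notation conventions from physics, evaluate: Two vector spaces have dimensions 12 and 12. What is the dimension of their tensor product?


The dimension of a tensor product is the product of dimensions.
dim(V) = 12, dim(W) = 12
dim(V (x) W) = 12 * 12 = 144

144


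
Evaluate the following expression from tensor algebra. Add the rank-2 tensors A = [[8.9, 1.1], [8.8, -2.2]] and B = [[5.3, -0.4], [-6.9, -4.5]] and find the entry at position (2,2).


Tensor addition is component-wise: (A + B)_{ij} = A_{ij} + B_{ij}.
A_{22} = -2.2
B_{22} = -4.5
(A + B)_{22} = -2.2 + -4.5 = -6.7

-6.7


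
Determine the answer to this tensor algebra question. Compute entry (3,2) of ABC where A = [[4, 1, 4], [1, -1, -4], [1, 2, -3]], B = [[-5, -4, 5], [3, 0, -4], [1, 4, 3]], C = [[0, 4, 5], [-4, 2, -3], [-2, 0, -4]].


(ABC)_{32} = sum_m (AB)_{3m} C_{m2}. First compute row 3 of AB.
(AB)_{31} = 1*-5 + 2*3 + -3*1 = -2
(AB)_{32} = 1*-4 + 2*0 + -3*4 = -16
(AB)_{33} = 1*5 + 2*-4 + -3*3 = -12
Now contract with column 2 of C:
(AB)_{31} * C_{12} = -2 * 4 = -8
(AB)_{32} * C_{22} = -16 * 2 = -32
(AB)_{33} * C_{32} = -12 * 0 = 0
(ABC)_{32} = -8 + -32 + 0 = -40

-40


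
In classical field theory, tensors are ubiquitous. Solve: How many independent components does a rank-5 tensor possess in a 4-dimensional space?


The number of components of a rank-r tensor in d dimensions is d^r.
Here d = 4 and r = 5.
4^5 = 1024

1024


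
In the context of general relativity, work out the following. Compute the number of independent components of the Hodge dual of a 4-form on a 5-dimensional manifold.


The Hodge dual of a p-form on an n-dimensional manifold is an (n-p)-form.
n = 5, p = 4, so dual degree = 5 - 4 = 1
The number of components is C(n, n-p) = C(5, 1) = 5

5


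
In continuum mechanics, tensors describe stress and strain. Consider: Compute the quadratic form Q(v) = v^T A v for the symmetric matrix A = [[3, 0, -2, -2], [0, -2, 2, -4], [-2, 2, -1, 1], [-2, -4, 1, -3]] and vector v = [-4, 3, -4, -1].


First compute Av:
(Av)_1 = 3*-4 + 0*3 + -2*-4 + -2*-1 = -2
(Av)_2 = 0*-4 + -2*3 + 2*-4 + -4*-1 = -10
(Av)_3 = -2*-4 + 2*3 + -1*-4 + 1*-1 = 17
(Av)_4 = -2*-4 + -4*3 + 1*-4 + -3*-1 = -5
Av = [-2, -10, 17, -5]
Then v^T (Av) = -4*-2 + 3*-10 + -4*17 + -1*-5
= 8 + -30 + -68 + 5 = -85

-85


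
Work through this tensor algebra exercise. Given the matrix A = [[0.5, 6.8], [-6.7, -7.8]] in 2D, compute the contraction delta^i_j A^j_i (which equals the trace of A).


The contraction (trace) of a rank-2 tensor is the sum of its diagonal elements.
Diagonal entries: A[1,1] = 0.5, A[2,2] = -7.8
Tr(A) = 0.5 + -7.8 = -7.3

-7.3


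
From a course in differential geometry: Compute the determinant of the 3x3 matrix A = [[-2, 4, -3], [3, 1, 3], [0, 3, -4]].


Expanding along the first row, det(A) = a11*M_11 - a12*M_12 + a13*M_13, where M_1j is the (1,j) minor.
Minor M_11 = 1*-4 - 3*3 = -13
Minor M_12 = 3*-4 - 3*0 = -12
Minor M_13 = 3*3 - 1*0 = 9
det = -2*(-13) - 4*(-12) + -3*(9)
    = 26 - -48 + -27
    = 47

47


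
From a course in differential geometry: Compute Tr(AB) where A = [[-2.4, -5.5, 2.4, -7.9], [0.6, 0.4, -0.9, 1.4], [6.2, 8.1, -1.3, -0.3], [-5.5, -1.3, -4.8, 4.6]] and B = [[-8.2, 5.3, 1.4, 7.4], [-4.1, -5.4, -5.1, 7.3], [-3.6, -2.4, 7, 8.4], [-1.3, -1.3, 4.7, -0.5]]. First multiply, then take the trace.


Tr(AB) = sum_i (AB)_{ii} where (AB)_{ii} = sum_k A_{ik} B_{ki}.
(AB)_{11} = -2.4*-8.2 + -5.5*-4.1 + 2.4*-3.6 + -7.9*-1.3 = 43.86
(AB)_{22} = 0.6*5.3 + 0.4*-5.4 + -0.9*-2.4 + 1.4*-1.3 = 1.36
(AB)_{33} = 6.2*1.4 + 8.1*-5.1 + -1.3*7 + -0.3*4.7 = -43.14
(AB)_{44} = -5.5*7.4 + -1.3*7.3 + -4.8*8.4 + 4.6*-0.5 = -92.81
Tr(AB) = 43.86 + 1.36 + -43.14 + -92.81 = -90.73

-90.73


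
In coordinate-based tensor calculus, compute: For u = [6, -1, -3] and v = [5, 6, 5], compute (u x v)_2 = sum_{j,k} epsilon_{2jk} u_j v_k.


(u x v)_2 = sum_{j,k} epsilon_{2jk} u_j v_k. Only permutations of (1,2,3) contribute; the two non-zero terms are:
eps_{213} u_1 v_3 = -1 * 6 * 5 = -30
eps_{231} u_3 v_1 = 1 * -3 * 5 = -15
(u x v)_2 = -45

-45


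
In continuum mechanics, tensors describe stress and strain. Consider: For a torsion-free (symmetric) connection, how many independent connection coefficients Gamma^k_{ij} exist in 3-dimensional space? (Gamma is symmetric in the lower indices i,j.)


Christoffel symbols Gamma^k_{ij} are symmetric in i,j, so there are d * d(d+1)/2 independent symbols.
d = 3
d(d+1)/2 = 3 * 4 / 2 = 6
Total = 3 * 6 = 18

18


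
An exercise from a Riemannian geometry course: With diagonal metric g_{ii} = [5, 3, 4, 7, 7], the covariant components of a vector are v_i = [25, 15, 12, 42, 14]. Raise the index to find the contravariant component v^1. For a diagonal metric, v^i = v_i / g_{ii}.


To raise an index with a diagonal metric: v^i = v_i / g_{ii}.
For index 1: v_1 = 25, g_{11} = 5
v^1 = 25 / 5 = 5

5


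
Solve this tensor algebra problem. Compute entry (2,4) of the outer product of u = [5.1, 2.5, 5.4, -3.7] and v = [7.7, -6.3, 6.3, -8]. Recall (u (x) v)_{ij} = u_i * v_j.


The outer product entry T_{ij} = u_i * v_j.
We need i=2, j=4.
u_2 = 2.5, v_4 = -8
T_{2,4} = 2.5 * -8 = -20

-20


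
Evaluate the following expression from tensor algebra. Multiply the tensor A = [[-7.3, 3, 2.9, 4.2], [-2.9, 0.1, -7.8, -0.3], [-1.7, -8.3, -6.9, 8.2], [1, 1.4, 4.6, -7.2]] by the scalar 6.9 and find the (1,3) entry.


Scalar multiplication: (cA)_{ij} = c * A_{ij}.
c = 6.9
A_{13} = 2.9
(cA)_{13} = 6.9 * 2.9 = 20.01

20.01


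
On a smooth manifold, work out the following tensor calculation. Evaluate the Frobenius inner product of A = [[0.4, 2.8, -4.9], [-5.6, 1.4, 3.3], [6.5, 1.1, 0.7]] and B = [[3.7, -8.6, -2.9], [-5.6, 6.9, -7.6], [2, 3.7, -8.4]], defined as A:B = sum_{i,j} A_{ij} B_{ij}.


A:B = sum over all i,j of A_{ij} * B_{ij}.
Row 1: 0.4*3.7=1.48, 2.8*-8.6=-24.08, -4.9*-2.9=14.21 => row sum = -8.39
Row 2: -5.6*-5.6=31.36, 1.4*6.9=9.66, 3.3*-7.6=-25.08 => row sum = 15.94
Row 3: 6.5*2=13, 1.1*3.7=4.07, 0.7*-8.4=-5.88 => row sum = 11.19
Total = -8.39 + 15.94 + 11.19 = 18.74

18.74


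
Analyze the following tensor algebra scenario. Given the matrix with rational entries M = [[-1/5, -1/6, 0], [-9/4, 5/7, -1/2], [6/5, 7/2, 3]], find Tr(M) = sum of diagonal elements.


The trace is the sum of diagonal entries.
Diagonal: M[1,1] = -1/5, M[2,2] = 5/7, M[3,3] = 3
Tr(M) = -1/5 + 5/7 + 3
Computing step by step:
After adding M[1,1]: -1/5
After adding M[2,2]: 18/35
After adding M[3,3]: 123/35
Tr(M) = 123/35

123/35


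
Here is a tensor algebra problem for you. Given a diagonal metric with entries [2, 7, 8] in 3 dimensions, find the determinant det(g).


For a diagonal metric, the determinant is the product of diagonal entries.
Diagonal entries: 2, 7, 8
det(g) = 2 * 7 * 8 = 112

112


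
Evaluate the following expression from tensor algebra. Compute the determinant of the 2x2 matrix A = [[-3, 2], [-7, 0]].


For a 2x2 matrix [[a, b], [c, d]], det = a*d - b*c.
a = -3, b = 2, c = -7, d = 0
a*d = -3 * 0 = 0
b*c = 2 * -7 = -14
det = 0 - -14 = 14

14


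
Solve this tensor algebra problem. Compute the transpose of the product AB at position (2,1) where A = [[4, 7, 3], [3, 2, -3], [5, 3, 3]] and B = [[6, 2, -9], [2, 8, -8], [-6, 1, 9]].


(AB)^T_{ij} = (AB)_{ji} = sum_k A_{jk} B_{ki}.
For i=2, j=1 we need (AB)_{12}:
A_{11} * B_{12} = 4 * 2 = 8
A_{12} * B_{22} = 7 * 8 = 56
A_{13} * B_{32} = 3 * 1 = 3
Sum = 8 + 56 + 3 = 67

67


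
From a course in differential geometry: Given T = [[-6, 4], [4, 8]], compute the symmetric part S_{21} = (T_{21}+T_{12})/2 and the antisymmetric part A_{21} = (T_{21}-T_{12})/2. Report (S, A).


T_{21} = 4
T_{12} = 4
S_{21} = (4 + 4)/2 = 8/2 = 4
A_{21} = (4 - 4)/2 = 0/2 = 0
Check: S + A = 4 + 0 = 4 = T_{21}.

(4, 0)


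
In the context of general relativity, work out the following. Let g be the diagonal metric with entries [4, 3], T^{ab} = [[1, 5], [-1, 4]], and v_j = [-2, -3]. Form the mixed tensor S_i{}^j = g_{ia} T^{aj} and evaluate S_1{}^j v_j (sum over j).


Step 1: lower the first index. For a diagonal metric, g_{ia} T^{aj} = g_{ii} T^{ij} (no sum on i).
g_{11} = 4
S_1{}^1 = 4 * T^{11} = 4 * 1 = 4
S_1{}^2 = 4 * T^{12} = 4 * 5 = 20
Step 2: contract S_1{}^j with v_j.
S_1{}^1 * v_1 = 4 * -2 = -8
S_1{}^2 * v_2 = 20 * -3 = -60
Result = -8 + -60 = -68

-68


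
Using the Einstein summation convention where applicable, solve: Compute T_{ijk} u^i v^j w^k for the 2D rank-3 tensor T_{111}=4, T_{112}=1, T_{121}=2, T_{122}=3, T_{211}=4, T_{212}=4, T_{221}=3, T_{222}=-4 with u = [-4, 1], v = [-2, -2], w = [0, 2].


S = sum over i,j,k of T_{ijk} u_i v_j w_k. Expanding all 8 terms:
T_{111}*u_1*v_1*w_1 = 4*-4*-2*0 = 0  (running total: 0)
T_{112}*u_1*v_1*w_2 = 1*-4*-2*2 = 16  (running total: 16)
T_{121}*u_1*v_2*w_1 = 2*-4*-2*0 = 0  (running total: 16)
T_{122}*u_1*v_2*w_2 = 3*-4*-2*2 = 48  (running total: 64)
T_{211}*u_2*v_1*w_1 = 4*1*-2*0 = 0  (running total: 64)
T_{212}*u_2*v_1*w_2 = 4*1*-2*2 = -16  (running total: 48)
T_{221}*u_2*v_2*w_1 = 3*1*-2*0 = 0  (running total: 48)
T_{222}*u_2*v_2*w_2 = -4*1*-2*2 = 16  (running total: 64)
S = 64

64


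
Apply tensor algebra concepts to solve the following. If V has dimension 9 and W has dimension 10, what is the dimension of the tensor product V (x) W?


The dimension of a tensor product is the product of dimensions.
dim(V) = 9, dim(W) = 10
dim(V (x) W) = 9 * 10 = 90

90


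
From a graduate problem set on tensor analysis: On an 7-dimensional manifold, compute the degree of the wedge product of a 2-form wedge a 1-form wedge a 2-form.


The degree of a wedge product is the sum of the degrees of the individual forms.
Degrees: 2, 1, 2
Total degree = 2 + 1 + 2 = 5

5


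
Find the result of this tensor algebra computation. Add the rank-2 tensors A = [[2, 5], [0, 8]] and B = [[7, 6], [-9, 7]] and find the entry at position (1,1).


Tensor addition is component-wise: (A + B)_{ij} = A_{ij} + B_{ij}.
A_{11} = 2
B_{11} = 7
(A + B)_{11} = 2 + 7 = 9

9


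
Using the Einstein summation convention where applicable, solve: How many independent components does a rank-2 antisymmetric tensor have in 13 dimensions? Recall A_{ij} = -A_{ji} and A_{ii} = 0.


An antisymmetric rank-2 tensor satisfies A_{ij} = -A_{ji}, so diagonal entries are zero.
The independent components are the upper-triangular entries: C(n, 2) = n(n-1)/2.
n = 13
C(13, 2) = 13 * 12 / 2 = 156 / 2 = 78

78


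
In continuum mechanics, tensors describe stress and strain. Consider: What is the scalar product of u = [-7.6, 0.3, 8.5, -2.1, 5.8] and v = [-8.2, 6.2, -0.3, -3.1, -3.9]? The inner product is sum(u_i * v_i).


The inner product u . v = sum of u_i * v_i.
Term-by-term: -7.6 * -8.2, 0.3 * 6.2, 8.5 * -0.3, -2.1 * -3.1, 5.8 * -3.9
Products: 62.32, 1.86, -2.55, 6.51, -22.62
Sum = 62.32 + 1.86 + -2.55 + 6.51 + -22.62 = 45.52

45.52


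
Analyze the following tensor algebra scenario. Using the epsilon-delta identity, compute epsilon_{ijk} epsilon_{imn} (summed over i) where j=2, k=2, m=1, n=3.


Using the identity: epsilon_{ijk} epsilon_{imn} = delta_{jm} delta_{kn} - delta_{jn} delta_{km}.
delta_{21} = 0
delta_{23} = 0
delta_{23} = 0
delta_{21} = 0
Result = 0 * 0 - 0 * 0 = 0 - 0 = 0

0


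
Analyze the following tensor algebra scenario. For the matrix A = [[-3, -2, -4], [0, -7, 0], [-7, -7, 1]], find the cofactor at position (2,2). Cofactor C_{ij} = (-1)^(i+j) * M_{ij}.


To find cofactor C_{22}, delete row 2 and column 2.
The resulting 2x2 submatrix is: [[-3, -4], [-7, 1]]
Minor M_{22} = -3*1 - -4*-7
  = -3 - 28 = -31
Sign = (-1)^(2+2) = (-1)^4 = 1
Cofactor C_{22} = 1 * -31 = -31

-31


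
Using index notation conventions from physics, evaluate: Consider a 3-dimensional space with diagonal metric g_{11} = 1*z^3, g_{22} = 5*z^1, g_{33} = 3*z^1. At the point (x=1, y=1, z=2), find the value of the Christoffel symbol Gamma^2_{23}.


For a diagonal metric, Gamma^k_{ij} = (1/2) g^{kk} (dg_{ik}/dx_j + dg_{jk}/dx_i - dg_{ij}/dx_k).
The metric is diagonal, so g_{ab} = 0 for a != b.
At the given point: g_{11} = 8, g_{22} = 10, g_{33} = 6
g^{22} = 1/10
dg_{22}/dx_3 = dg_{22}/dx_3 = 5
dg_{32}/dx_2 = 0 (off-diagonal)
dg_{23}/dx_2 = 0 (off-diagonal)
Numerator = 5 + 0 - 0 = 5
Gamma^2_{23} = 5 / (2 * 10) = 1/4

1/4


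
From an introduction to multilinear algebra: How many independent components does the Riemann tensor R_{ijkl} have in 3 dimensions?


The Riemann tensor in d dimensions has d^2(d^2 - 1)/12 independent components.
d = 3, so d^2 = 9
d^2 - 1 = 8
d^2(d^2 - 1) = 9 * 8 = 72
Divide by 12: 72 / 12 = 6

6


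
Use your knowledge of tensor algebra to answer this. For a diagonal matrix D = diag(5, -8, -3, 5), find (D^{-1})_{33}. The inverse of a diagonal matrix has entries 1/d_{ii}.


For a diagonal matrix, the inverse has entries (D^{-1})_{ii} = 1/d_{ii}.
The diagonal entries are: d_{11} = 5, d_{22} = -8, d_{33} = -3, d_{44} = 5
We need (D^{-1})_{33} = 1/d_{33} = 1/-3 = -1/3

-1/3


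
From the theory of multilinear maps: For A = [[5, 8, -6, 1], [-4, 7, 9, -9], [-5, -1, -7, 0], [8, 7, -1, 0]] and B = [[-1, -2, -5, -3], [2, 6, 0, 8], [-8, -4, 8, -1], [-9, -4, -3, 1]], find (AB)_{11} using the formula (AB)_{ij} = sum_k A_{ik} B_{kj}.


(AB)_{ij} = sum_k A_{ik} B_{kj}.
For i=1, j=1:
A_{11} * B_{11} = 5 * -1 = -5
A_{12} * B_{21} = 8 * 2 = 16
A_{13} * B_{31} = -6 * -8 = 48
A_{14} * B_{41} = 1 * -9 = -9
Sum = -5 + 16 + 48 + -9 = 50

50


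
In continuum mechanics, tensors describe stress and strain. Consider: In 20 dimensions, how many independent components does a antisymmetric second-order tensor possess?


A antisymmetric rank-2 tensor in d dimensions has d(d-1)/2 independent components.
d = 20
d(d-1)/2 = 20 * 19 / 2 = 380 / 2 = 190

190


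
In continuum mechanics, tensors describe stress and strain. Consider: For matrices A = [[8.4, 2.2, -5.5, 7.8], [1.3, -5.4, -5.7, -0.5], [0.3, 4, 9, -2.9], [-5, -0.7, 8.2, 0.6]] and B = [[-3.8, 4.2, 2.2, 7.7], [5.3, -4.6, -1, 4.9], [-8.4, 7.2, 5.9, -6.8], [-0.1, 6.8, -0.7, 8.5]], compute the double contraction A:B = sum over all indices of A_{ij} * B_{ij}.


A:B = sum over all i,j of A_{ij} * B_{ij}.
Row 1: 8.4*-3.8=-31.92, 2.2*4.2=9.24, -5.5*2.2=-12.1, 7.8*7.7=60.06 => row sum = 25.28
Row 2: 1.3*5.3=6.89, -5.4*-4.6=24.84, -5.7*-1=5.7, -0.5*4.9=-2.45 => row sum = 34.98
Row 3: 0.3*-8.4=-2.52, 4*7.2=28.8, 9*5.9=53.1, -2.9*-6.8=19.72 => row sum = 99.1
Row 4: -5*-0.1=0.5, -0.7*6.8=-4.76, 8.2*-0.7=-5.74, 0.6*8.5=5.1 => row sum = -4.9
Total = 25.28 + 34.98 + 99.1 + -4.9 = 154.46

154.46


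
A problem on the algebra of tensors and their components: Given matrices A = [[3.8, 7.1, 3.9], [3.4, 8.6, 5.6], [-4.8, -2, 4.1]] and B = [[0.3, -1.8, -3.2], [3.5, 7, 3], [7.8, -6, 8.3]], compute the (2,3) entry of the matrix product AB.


(AB)_{ij} = sum_k A_{ik} B_{kj}.
For i=2, j=3:
A_{21} * B_{13} = 3.4 * -3.2 = -10.88
A_{22} * B_{23} = 8.6 * 3 = 25.8
A_{23} * B_{33} = 5.6 * 8.3 = 46.48
Sum = -10.88 + 25.8 + 46.48 = 61.4

61.4


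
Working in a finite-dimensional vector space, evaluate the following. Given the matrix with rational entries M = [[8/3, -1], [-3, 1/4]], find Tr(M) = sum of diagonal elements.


The trace is the sum of diagonal entries.
Diagonal: M[1,1] = 8/3, M[2,2] = 1/4
Tr(M) = 8/3 + 1/4
Computing step by step:
After adding M[1,1]: 8/3
After adding M[2,2]: 35/12
Tr(M) = 35/12

35/12


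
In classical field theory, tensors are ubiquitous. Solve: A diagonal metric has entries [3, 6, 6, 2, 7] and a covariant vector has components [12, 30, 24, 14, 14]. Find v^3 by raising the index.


To raise an index with a diagonal metric: v^i = v_i / g_{ii}.
For index 3: v_3 = 24, g_{33} = 6
v^3 = 24 / 6 = 4

4


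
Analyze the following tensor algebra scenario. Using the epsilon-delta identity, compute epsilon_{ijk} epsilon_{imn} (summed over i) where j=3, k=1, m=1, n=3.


Using the identity: epsilon_{ijk} epsilon_{imn} = delta_{jm} delta_{kn} - delta_{jn} delta_{km}.
delta_{31} = 0
delta_{13} = 0
delta_{33} = 1
delta_{11} = 1
Result = 0 * 0 - 1 * 1 = 0 - 1 = -1

-1


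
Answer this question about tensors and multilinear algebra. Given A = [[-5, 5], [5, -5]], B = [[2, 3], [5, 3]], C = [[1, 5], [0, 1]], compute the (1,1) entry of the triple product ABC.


(ABC)_{11} = sum_m (AB)_{1m} C_{m1}. First compute row 1 of AB.
(AB)_{11} = -5*2 + 5*5 = 15
(AB)_{12} = -5*3 + 5*3 = 0
Now contract with column 1 of C:
(AB)_{11} * C_{11} = 15 * 1 = 15
(AB)_{12} * C_{21} = 0 * 0 = 0
(ABC)_{11} = 15 + 0 = 15

15


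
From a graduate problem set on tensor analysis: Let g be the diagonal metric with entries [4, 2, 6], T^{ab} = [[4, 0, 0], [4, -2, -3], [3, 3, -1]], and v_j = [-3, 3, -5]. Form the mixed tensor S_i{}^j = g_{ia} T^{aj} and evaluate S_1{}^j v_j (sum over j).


Step 1: lower the first index. For a diagonal metric, g_{ia} T^{aj} = g_{ii} T^{ij} (no sum on i).
g_{11} = 4
S_1{}^1 = 4 * T^{11} = 4 * 4 = 16
S_1{}^2 = 4 * T^{12} = 4 * 0 = 0
S_1{}^3 = 4 * T^{13} = 4 * 0 = 0
Step 2: contract S_1{}^j with v_j.
S_1{}^1 * v_1 = 16 * -3 = -48
S_1{}^2 * v_2 = 0 * 3 = 0
S_1{}^3 * v_3 = 0 * -5 = 0
Result = -48 + 0 + 0 = -48

-48


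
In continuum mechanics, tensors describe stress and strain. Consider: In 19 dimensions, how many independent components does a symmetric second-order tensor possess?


A symmetric rank-2 tensor in d dimensions has d(d+1)/2 independent components.
d = 19
d(d+1)/2 = 19 * 20 / 2 = 380 / 2 = 190

190


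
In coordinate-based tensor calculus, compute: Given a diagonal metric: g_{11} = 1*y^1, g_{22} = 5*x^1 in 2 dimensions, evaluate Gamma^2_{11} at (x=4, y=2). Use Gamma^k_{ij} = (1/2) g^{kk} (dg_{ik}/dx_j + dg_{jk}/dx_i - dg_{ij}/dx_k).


For a diagonal metric, Gamma^k_{ij} = (1/2) g^{kk} (dg_{ik}/dx_j + dg_{jk}/dx_i - dg_{ij}/dx_k).
The metric is diagonal, so g_{ab} = 0 for a != b.
At the given point: g_{11} = 2, g_{22} = 20
g^{22} = 1/20
dg_{12}/dx_1 = 0 (off-diagonal)
dg_{12}/dx_1 = 0 (off-diagonal)
dg_{11}/dx_2 = dg_{11}/dx_2 = 1
Numerator = 0 + 0 - 1 = -1
Gamma^2_{11} = -1 / (2 * 20) = -1/40

-1/40


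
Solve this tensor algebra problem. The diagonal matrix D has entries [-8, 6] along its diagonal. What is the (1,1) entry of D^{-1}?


For a diagonal matrix, the inverse has entries (D^{-1})_{ii} = 1/d_{ii}.
The diagonal entries are: d_{11} = -8, d_{22} = 6
We need (D^{-1})_{11} = 1/d_{11} = 1/-8 = -1/8

-1/8


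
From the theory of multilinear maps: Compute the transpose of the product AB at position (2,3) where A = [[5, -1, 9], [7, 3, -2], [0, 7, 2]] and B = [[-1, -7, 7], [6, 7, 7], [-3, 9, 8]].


(AB)^T_{ij} = (AB)_{ji} = sum_k A_{jk} B_{ki}.
For i=2, j=3 we need (AB)_{32}:
A_{31} * B_{12} = 0 * -7 = 0
A_{32} * B_{22} = 7 * 7 = 49
A_{33} * B_{32} = 2 * 9 = 18
Sum = 0 + 49 + 18 = 67

67


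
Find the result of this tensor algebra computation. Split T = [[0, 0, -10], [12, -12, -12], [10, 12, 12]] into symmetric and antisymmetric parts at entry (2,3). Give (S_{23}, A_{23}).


T_{23} = -12
T_{32} = 12
S_{23} = (-12 + 12)/2 = 0/2 = 0
A_{23} = (-12 - 12)/2 = -24/2 = -12
Check: S + A = 0 + -12 = -12 = T_{23}.

(0, -12)


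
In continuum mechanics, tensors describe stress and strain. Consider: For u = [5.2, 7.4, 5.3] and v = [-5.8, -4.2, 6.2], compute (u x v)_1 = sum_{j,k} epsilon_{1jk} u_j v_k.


(u x v)_1 = sum_{j,k} epsilon_{1jk} u_j v_k. Only permutations of (1,2,3) contribute; the two non-zero terms are:
eps_{123} u_2 v_3 = 1 * 7.4 * 6.2 = 45.88
eps_{132} u_3 v_2 = -1 * 5.3 * -4.2 = 22.26
(u x v)_1 = 68.14

68.14


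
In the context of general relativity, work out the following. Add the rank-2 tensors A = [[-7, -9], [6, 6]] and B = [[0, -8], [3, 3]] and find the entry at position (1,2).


Tensor addition is component-wise: (A + B)_{ij} = A_{ij} + B_{ij}.
A_{12} = -9
B_{12} = -8
(A + B)_{12} = -9 + -8 = -17

-17


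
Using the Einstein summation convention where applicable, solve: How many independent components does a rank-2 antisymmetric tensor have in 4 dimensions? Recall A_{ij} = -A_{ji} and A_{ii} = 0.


An antisymmetric rank-2 tensor satisfies A_{ij} = -A_{ji}, so diagonal entries are zero.
The independent components are the upper-triangular entries: C(n, 2) = n(n-1)/2.
n = 4
C(4, 2) = 4 * 3 / 2 = 12 / 2 = 6

6


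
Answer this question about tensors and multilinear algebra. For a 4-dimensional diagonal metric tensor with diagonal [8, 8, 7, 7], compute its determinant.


For a diagonal metric, the determinant is the product of diagonal entries.
Diagonal entries: 8, 8, 7, 7
det(g) = 8 * 8 * 7 * 7 = 3136

3136


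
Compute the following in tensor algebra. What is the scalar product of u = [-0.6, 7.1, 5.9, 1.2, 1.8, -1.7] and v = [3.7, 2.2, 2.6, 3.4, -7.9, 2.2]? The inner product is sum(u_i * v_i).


The inner product u . v = sum of u_i * v_i.
Term-by-term: -0.6 * 3.7, 7.1 * 2.2, 5.9 * 2.6, 1.2 * 3.4, 1.8 * -7.9, -1.7 * 2.2
Products: -2.22, 15.62, 15.34, 4.08, -14.22, -3.74
Sum = -2.22 + 15.62 + 15.34 + 4.08 + -14.22 + -3.74 = 14.86

14.86


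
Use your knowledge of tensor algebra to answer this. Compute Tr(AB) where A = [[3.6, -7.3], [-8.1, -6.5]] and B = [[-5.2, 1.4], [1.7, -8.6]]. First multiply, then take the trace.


Tr(AB) = sum_i (AB)_{ii} where (AB)_{ii} = sum_k A_{ik} B_{ki}.
(AB)_{11} = 3.6*-5.2 + -7.3*1.7 = -31.13
(AB)_{22} = -8.1*1.4 + -6.5*-8.6 = 44.56
Tr(AB) = -31.13 + 44.56 = 13.43

13.43


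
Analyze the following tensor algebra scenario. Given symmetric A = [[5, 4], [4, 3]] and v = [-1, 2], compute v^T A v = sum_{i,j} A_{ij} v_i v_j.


First compute Av:
(Av)_1 = 5*-1 + 4*2 = 3
(Av)_2 = 4*-1 + 3*2 = 2
Av = [3, 2]
Then v^T (Av) = -1*3 + 2*2
= -3 + 4 = 1

1


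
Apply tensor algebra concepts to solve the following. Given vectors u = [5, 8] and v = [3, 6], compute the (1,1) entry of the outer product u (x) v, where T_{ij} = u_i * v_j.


The outer product entry T_{ij} = u_i * v_j.
We need i=1, j=1.
u_1 = 5, v_1 = 3
T_{1,1} = 5 * 3 = 15

15


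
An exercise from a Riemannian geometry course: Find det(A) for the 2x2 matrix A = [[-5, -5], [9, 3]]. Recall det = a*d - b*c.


For a 2x2 matrix [[a, b], [c, d]], det = a*d - b*c.
a = -5, b = -5, c = 9, d = 3
a*d = -5 * 3 = -15
b*c = -5 * 9 = -45
det = -15 - -45 = 30

30


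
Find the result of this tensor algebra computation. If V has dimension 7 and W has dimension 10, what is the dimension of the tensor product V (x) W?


The dimension of a tensor product is the product of dimensions.
dim(V) = 7, dim(W) = 10
dim(V (x) W) = 7 * 10 = 70

70


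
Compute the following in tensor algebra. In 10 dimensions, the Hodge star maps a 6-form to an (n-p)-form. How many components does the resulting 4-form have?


The Hodge dual of a p-form on an n-dimensional manifold is an (n-p)-form.
n = 10, p = 6, so dual degree = 10 - 6 = 4
The number of components is C(n, n-p) = C(10, 4) = 210

210


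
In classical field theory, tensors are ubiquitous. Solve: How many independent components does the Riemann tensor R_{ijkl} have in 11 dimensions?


The Riemann tensor in d dimensions has d^2(d^2 - 1)/12 independent components.
d = 11, so d^2 = 121
d^2 - 1 = 120
d^2(d^2 - 1) = 121 * 120 = 14520
Divide by 12: 14520 / 12 = 1210

1210


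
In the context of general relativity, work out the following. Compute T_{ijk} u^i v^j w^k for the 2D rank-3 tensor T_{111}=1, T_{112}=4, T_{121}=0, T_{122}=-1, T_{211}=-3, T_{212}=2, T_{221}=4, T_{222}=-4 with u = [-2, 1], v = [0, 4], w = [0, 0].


S = sum over i,j,k of T_{ijk} u_i v_j w_k. Expanding all 8 terms:
T_{111}*u_1*v_1*w_1 = 1*-2*0*0 = 0  (running total: 0)
T_{112}*u_1*v_1*w_2 = 4*-2*0*0 = 0  (running total: 0)
T_{121}*u_1*v_2*w_1 = 0*-2*4*0 = 0  (running total: 0)
T_{122}*u_1*v_2*w_2 = -1*-2*4*0 = 0  (running total: 0)
T_{211}*u_2*v_1*w_1 = -3*1*0*0 = 0  (running total: 0)
T_{212}*u_2*v_1*w_2 = 2*1*0*0 = 0  (running total: 0)
T_{221}*u_2*v_2*w_1 = 4*1*4*0 = 0  (running total: 0)
T_{222}*u_2*v_2*w_2 = -4*1*4*0 = 0  (running total: 0)
S = 0

0


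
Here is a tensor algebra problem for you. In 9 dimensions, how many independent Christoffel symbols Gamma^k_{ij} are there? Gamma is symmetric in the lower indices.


Christoffel symbols Gamma^k_{ij} are symmetric in i,j, so there are d * d(d+1)/2 independent symbols.
d = 9
d(d+1)/2 = 9 * 10 / 2 = 45
Total = 9 * 45 = 405

405


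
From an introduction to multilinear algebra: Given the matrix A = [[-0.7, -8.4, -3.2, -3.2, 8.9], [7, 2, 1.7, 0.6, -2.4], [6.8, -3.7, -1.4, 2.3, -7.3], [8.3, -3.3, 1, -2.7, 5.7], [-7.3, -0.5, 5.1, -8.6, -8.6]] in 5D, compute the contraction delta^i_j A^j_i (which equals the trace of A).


The contraction (trace) of a rank-2 tensor is the sum of its diagonal elements.
Diagonal entries: A[1,1] = -0.7, A[2,2] = 2, A[3,3] = -1.4, A[4,4] = -2.7, A[5,5] = -8.6
Tr(A) = -0.7 + 2 + -1.4 + -2.7 + -8.6 = -11.4

-11.4


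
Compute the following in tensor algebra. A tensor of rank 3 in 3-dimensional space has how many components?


The number of components of a rank-r tensor in d dimensions is d^r.
Here d = 3 and r = 3.
3^3 = 27

27
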